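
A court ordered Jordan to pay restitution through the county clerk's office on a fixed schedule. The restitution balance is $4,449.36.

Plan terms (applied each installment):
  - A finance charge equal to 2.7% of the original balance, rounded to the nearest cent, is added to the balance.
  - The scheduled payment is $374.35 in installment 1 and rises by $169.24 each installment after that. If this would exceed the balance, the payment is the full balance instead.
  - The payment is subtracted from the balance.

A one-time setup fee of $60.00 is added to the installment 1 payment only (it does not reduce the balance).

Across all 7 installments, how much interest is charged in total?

Installment 1: $4,449.36 +$120.13 interest = $4,569.49; pay $374.35 (+ $60.00 fee) → $4,195.14
Installment 2: $4,195.14 +$120.13 interest = $4,315.27; pay $543.59 → $3,771.68
Installment 3: $3,771.68 +$120.13 interest = $3,891.81; pay $712.83 → $3,178.98
Installment 4: $3,178.98 +$120.13 interest = $3,299.11; pay $882.07 → $2,417.04
Installment 5: $2,417.04 +$120.13 interest = $2,537.17; pay $1,051.31 → $1,485.86
Installment 6: $1,485.86 +$120.13 interest = $1,605.99; pay $1,220.55 → $385.44
Installment 7: $385.44 +$120.13 interest = $505.57; pay $505.57 → $0.00
Total interest: $120.13 + $120.13 + $120.13 + $120.13 + $120.13 + $120.13 + $120.13 = $840.91

$840.91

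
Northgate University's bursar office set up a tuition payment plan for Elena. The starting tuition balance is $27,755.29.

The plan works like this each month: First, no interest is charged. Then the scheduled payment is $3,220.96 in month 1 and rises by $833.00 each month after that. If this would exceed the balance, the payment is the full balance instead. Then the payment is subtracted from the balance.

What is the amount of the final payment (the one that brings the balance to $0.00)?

$3,320.49

Month 1: opening $27,755.29; payment $3,220.96; balance $24,534.33
Month 2: opening $24,534.33; payment $4,053.96; balance $20,480.37
Month 3: opening $20,480.37; payment $4,886.96; balance $15,593.41
Month 4: opening $15,593.41; payment $5,719.96; balance $9,873.45
Month 5: opening $9,873.45; payment $6,552.96; balance $3,320.49
Month 6: opening $3,320.49; payment $3,320.49; balance $0.00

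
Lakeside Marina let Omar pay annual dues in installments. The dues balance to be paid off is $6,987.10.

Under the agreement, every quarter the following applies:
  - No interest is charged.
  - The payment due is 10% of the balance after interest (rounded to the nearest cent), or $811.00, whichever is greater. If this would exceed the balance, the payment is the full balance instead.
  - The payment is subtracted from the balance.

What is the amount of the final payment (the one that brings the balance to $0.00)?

$499.10

Quarter 1: $6,987.10 − $811.00 → $6,176.10
Quarter 2: $6,176.10 − $811.00 → $5,365.10
Quarter 3: $5,365.10 − $811.00 → $4,554.10
Quarter 4: $4,554.10 − $811.00 → $3,743.10
Quarter 5: $3,743.10 − $811.00 → $2,932.10
Quarter 6: $2,932.10 − $811.00 → $2,121.10
Quarter 7: $2,121.10 − $811.00 → $1,310.10
Quarter 8: $1,310.10 − $811.00 → $499.10
Quarter 9: $499.10 − $499.10 → $0.00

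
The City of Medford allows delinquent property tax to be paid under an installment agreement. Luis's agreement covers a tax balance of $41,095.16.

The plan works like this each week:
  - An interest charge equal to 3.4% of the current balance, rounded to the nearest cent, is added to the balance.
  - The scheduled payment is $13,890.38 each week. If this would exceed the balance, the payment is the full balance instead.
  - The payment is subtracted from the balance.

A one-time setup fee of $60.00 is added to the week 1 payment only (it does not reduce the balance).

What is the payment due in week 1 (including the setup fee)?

$13,950.38

# | Opening | Interest | Payment | Fee | End bal
1 | $41,095.16 | $1,397.24 | $13,890.38 | $60.00 | $28,602.02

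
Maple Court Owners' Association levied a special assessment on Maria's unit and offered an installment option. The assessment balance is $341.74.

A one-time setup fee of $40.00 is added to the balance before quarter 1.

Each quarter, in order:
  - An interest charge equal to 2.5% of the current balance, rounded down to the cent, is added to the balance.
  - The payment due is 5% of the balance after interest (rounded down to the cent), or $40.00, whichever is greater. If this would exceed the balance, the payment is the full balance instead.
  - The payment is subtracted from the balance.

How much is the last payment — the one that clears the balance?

$1.53

Quarter 1: $381.74 +$9.54 interest = $391.28; pay $40.00 → $351.28
Quarter 2: $351.28 +$8.78 interest = $360.06; pay $40.00 → $320.06
Quarter 3: $320.06 +$8.00 interest = $328.06; pay $40.00 → $288.06
Quarter 4: $288.06 +$7.20 interest = $295.26; pay $40.00 → $255.26
Quarter 5: $255.26 +$6.38 interest = $261.64; pay $40.00 → $221.64
Quarter 6: $221.64 +$5.54 interest = $227.18; pay $40.00 → $187.18
Quarter 7: $187.18 +$4.67 interest = $191.85; pay $40.00 → $151.85
Quarter 8: $151.85 +$3.79 interest = $155.64; pay $40.00 → $115.64
Quarter 9: $115.64 +$2.89 interest = $118.53; pay $40.00 → $78.53
Quarter 10: $78.53 +$1.96 interest = $80.49; pay $40.00 → $40.49
Quarter 11: $40.49 +$1.01 interest = $41.50; pay $40.00 → $1.50
Quarter 12: $1.50 +$0.03 interest = $1.53; pay $1.53 → $0.00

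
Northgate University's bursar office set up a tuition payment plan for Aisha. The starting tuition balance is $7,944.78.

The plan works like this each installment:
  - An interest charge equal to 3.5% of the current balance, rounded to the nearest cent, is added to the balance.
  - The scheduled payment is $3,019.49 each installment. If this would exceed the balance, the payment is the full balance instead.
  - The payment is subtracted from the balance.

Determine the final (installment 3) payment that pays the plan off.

Installment 1: opening $7,944.78; interest $278.07 → $8,222.85; payment $3,019.49; balance $5,203.36
Installment 2: opening $5,203.36; interest $182.12 → $5,385.48; payment $3,019.49; balance $2,365.99
Installment 3: opening $2,365.99; interest $82.81 → $2,448.80; payment $2,448.80; balance $0.00

$2,448.80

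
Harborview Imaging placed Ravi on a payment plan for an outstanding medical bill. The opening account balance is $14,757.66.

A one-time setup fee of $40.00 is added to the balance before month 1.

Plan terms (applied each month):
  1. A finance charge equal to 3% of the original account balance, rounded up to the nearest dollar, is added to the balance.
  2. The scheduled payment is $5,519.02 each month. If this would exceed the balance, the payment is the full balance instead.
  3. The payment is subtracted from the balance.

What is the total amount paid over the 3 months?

# | Opening | Interest | Payment | End bal
1 | $14,797.66 | $443.00 | $5,519.02 | $9,721.64
2 | $9,721.64 | $443.00 | $5,519.02 | $4,645.62
3 | $4,645.62 | $443.00 | $5,088.62 | $0.00
Total paid: $16,126.66

$16,126.66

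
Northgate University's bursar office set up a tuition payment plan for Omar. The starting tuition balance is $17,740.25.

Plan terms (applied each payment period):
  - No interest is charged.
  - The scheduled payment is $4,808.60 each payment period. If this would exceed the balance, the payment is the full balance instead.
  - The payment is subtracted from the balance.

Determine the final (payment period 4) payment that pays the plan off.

Payment period 1: $17,740.25 − $4,808.60 → $12,931.65
Payment period 2: $12,931.65 − $4,808.60 → $8,123.05
Payment period 3: $8,123.05 − $4,808.60 → $3,314.45
Payment period 4: $3,314.45 − $3,314.45 → $0.00

$3,314.45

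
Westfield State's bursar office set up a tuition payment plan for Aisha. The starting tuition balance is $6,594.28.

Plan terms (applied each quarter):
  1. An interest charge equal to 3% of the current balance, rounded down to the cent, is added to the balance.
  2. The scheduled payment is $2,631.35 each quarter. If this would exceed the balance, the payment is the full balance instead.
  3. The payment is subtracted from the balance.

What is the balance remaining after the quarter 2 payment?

$1,654.22

Quarter 1: opening $6,594.28; interest $197.82 → $6,792.10; payment $2,631.35; balance $4,160.75
Quarter 2: opening $4,160.75; interest $124.82 → $4,285.57; payment $2,631.35; balance $1,654.22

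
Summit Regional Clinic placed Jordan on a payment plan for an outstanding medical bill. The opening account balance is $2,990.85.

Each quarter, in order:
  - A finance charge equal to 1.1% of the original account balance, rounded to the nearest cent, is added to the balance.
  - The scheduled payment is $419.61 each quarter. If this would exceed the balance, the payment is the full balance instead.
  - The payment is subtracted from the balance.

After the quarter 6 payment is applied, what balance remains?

$670.59

Quarter 1: opening $2,990.85; interest $32.90 → $3,023.75; payment $419.61; balance $2,604.14
Quarter 2: opening $2,604.14; interest $32.90 → $2,637.04; payment $419.61; balance $2,217.43
Quarter 3: opening $2,217.43; interest $32.90 → $2,250.33; payment $419.61; balance $1,830.72
Quarter 4: opening $1,830.72; interest $32.90 → $1,863.62; payment $419.61; balance $1,444.01
Quarter 5: opening $1,444.01; interest $32.90 → $1,476.91; payment $419.61; balance $1,057.30
Quarter 6: opening $1,057.30; interest $32.90 → $1,090.20; payment $419.61; balance $670.59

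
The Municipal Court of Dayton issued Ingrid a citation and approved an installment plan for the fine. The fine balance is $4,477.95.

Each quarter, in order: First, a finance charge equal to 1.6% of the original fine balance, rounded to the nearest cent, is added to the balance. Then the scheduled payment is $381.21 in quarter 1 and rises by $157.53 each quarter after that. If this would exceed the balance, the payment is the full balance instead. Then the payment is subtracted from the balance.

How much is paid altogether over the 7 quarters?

$4,979.50

# | Opening | Interest | Payment | End bal
1 | $4,477.95 | $71.65 | $381.21 | $4,168.39
2 | $4,168.39 | $71.65 | $538.74 | $3,701.30
3 | $3,701.30 | $71.65 | $696.27 | $3,076.68
4 | $3,076.68 | $71.65 | $853.80 | $2,294.53
5 | $2,294.53 | $71.65 | $1,011.33 | $1,354.85
6 | $1,354.85 | $71.65 | $1,168.86 | $257.64
7 | $257.64 | $71.65 | $329.29 | $0.00
Total paid: $4,979.50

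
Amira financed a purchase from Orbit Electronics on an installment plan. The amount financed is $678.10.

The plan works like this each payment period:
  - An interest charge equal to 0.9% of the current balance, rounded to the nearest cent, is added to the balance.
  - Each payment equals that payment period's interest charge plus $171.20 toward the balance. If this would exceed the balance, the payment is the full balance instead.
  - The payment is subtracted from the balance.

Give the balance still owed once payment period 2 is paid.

$335.70

Payment period 1: opening $678.10; interest $6.10 → $684.20; payment $177.30; balance $506.90
Payment period 2: opening $506.90; interest $4.56 → $511.46; payment $175.76; balance $335.70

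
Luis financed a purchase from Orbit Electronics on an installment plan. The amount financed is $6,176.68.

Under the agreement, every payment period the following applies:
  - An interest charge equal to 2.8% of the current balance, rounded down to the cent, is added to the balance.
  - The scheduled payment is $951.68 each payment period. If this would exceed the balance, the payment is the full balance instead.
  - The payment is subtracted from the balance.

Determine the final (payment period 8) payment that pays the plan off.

$252.51

Payment period 1: opening $6,176.68; interest $172.94 → $6,349.62; payment $951.68; balance $5,397.94
Payment period 2: opening $5,397.94; interest $151.14 → $5,549.08; payment $951.68; balance $4,597.40
Payment period 3: opening $4,597.40; interest $128.72 → $4,726.12; payment $951.68; balance $3,774.44
Payment period 4: opening $3,774.44; interest $105.68 → $3,880.12; payment $951.68; balance $2,928.44
Payment period 5: opening $2,928.44; interest $81.99 → $3,010.43; payment $951.68; balance $2,058.75
Payment period 6: opening $2,058.75; interest $57.64 → $2,116.39; payment $951.68; balance $1,164.71
Payment period 7: opening $1,164.71; interest $32.61 → $1,197.32; payment $951.68; balance $245.64
Payment period 8: opening $245.64; interest $6.87 → $252.51; payment $252.51; balance $0.00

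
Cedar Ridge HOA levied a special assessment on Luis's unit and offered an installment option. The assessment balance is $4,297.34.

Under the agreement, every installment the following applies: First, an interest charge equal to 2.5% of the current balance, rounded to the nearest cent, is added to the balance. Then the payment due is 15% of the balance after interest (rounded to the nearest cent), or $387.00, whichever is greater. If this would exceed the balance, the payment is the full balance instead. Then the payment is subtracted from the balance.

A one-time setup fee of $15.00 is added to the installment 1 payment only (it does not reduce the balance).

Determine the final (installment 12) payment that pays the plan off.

$23.02

Installment 1: opening $4,297.34; interest $107.43 → $4,404.77; payment $660.72 (+ $15.00 fee); balance $3,744.05
Installment 2: opening $3,744.05; interest $93.60 → $3,837.65; payment $575.65; balance $3,262.00
Installment 3: opening $3,262.00; interest $81.55 → $3,343.55; payment $501.53; balance $2,842.02
Installment 4: opening $2,842.02; interest $71.05 → $2,913.07; payment $436.96; balance $2,476.11
Installment 5: opening $2,476.11; interest $61.90 → $2,538.01; payment $387.00; balance $2,151.01
Installment 6: opening $2,151.01; interest $53.78 → $2,204.79; payment $387.00; balance $1,817.79
Installment 7: opening $1,817.79; interest $45.44 → $1,863.23; payment $387.00; balance $1,476.23
Installment 8: opening $1,476.23; interest $36.91 → $1,513.14; payment $387.00; balance $1,126.14
Installment 9: opening $1,126.14; interest $28.15 → $1,154.29; payment $387.00; balance $767.29
Installment 10: opening $767.29; interest $19.18 → $786.47; payment $387.00; balance $399.47
Installment 11: opening $399.47; interest $9.99 → $409.46; payment $387.00; balance $22.46
Installment 12: opening $22.46; interest $0.56 → $23.02; payment $23.02; balance $0.00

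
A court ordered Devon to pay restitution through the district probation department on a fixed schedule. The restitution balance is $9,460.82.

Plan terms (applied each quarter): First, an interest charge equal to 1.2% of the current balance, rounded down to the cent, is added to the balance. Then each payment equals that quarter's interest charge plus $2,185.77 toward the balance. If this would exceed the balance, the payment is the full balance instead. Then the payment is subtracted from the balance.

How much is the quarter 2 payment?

$2,273.07

# | Opening | Interest | Payment | End bal
1 | $9,460.82 | $113.52 | $2,299.29 | $7,275.05
2 | $7,275.05 | $87.30 | $2,273.07 | $5,089.28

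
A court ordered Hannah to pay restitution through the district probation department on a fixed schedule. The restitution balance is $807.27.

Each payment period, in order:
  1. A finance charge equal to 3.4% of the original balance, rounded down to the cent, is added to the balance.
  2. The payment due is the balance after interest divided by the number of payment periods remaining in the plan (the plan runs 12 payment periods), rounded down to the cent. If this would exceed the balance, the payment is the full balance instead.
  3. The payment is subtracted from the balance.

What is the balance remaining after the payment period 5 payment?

$568.96

Payment period 1: opening $807.27; interest $27.44 → $834.71; payment $69.55; balance $765.16
Payment period 2: opening $765.16; interest $27.44 → $792.60; payment $72.05; balance $720.55
Payment period 3: opening $720.55; interest $27.44 → $747.99; payment $74.79; balance $673.20
Payment period 4: opening $673.20; interest $27.44 → $700.64; payment $77.84; balance $622.80
Payment period 5: opening $622.80; interest $27.44 → $650.24; payment $81.28; balance $568.96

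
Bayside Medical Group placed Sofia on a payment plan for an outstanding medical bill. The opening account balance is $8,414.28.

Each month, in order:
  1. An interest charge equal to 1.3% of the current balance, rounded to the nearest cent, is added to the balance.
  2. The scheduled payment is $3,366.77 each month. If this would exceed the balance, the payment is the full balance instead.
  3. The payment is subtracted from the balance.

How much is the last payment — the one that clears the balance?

Month 1: opening $8,414.28; interest $109.39 → $8,523.67; payment $3,366.77; balance $5,156.90
Month 2: opening $5,156.90; interest $67.04 → $5,223.94; payment $3,366.77; balance $1,857.17
Month 3: opening $1,857.17; interest $24.14 → $1,881.31; payment $1,881.31; balance $0.00

$1,881.31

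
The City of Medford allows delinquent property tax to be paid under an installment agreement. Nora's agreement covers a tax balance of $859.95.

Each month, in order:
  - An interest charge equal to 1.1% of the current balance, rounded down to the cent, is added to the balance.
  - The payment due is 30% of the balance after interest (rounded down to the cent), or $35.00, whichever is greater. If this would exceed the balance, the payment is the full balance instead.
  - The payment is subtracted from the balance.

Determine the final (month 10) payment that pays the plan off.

Month 1: opening $859.95; interest $9.45 → $869.40; payment $260.82; balance $608.58
Month 2: opening $608.58; interest $6.69 → $615.27; payment $184.58; balance $430.69
Month 3: opening $430.69; interest $4.73 → $435.42; payment $130.62; balance $304.80
Month 4: opening $304.80; interest $3.35 → $308.15; payment $92.44; balance $215.71
Month 5: opening $215.71; interest $2.37 → $218.08; payment $65.42; balance $152.66
Month 6: opening $152.66; interest $1.67 → $154.33; payment $46.29; balance $108.04
Month 7: opening $108.04; interest $1.18 → $109.22; payment $35.00; balance $74.22
Month 8: opening $74.22; interest $0.81 → $75.03; payment $35.00; balance $40.03
Month 9: opening $40.03; interest $0.44 → $40.47; payment $35.00; balance $5.47
Month 10: opening $5.47; interest $0.06 → $5.53; payment $5.53; balance $0.00

$5.53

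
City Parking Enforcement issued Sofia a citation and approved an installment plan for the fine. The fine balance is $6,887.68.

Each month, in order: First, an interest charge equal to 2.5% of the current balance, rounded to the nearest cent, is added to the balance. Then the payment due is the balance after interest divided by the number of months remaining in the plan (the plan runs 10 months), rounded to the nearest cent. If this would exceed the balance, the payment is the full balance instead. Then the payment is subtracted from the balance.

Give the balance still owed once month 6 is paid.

$3,195.03

Month 1: opening $6,887.68; interest $172.19 → $7,059.87; payment $705.99; balance $6,353.88
Month 2: opening $6,353.88; interest $158.85 → $6,512.73; payment $723.64; balance $5,789.09
Month 3: opening $5,789.09; interest $144.73 → $5,933.82; payment $741.73; balance $5,192.09
Month 4: opening $5,192.09; interest $129.80 → $5,321.89; payment $760.27; balance $4,561.62
Month 5: opening $4,561.62; interest $114.04 → $4,675.66; payment $779.28; balance $3,896.38
Month 6: opening $3,896.38; interest $97.41 → $3,993.79; payment $798.76; balance $3,195.03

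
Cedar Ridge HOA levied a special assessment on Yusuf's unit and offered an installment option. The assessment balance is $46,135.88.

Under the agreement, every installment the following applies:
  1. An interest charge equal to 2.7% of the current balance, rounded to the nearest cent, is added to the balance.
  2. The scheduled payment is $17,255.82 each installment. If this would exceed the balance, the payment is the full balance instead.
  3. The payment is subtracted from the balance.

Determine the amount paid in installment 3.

# | Opening | Interest | Payment | End bal
1 | $46,135.88 | $1,245.67 | $17,255.82 | $30,125.73
2 | $30,125.73 | $813.39 | $17,255.82 | $13,683.30
3 | $13,683.30 | $369.45 | $14,052.75 | $0.00

$14,052.75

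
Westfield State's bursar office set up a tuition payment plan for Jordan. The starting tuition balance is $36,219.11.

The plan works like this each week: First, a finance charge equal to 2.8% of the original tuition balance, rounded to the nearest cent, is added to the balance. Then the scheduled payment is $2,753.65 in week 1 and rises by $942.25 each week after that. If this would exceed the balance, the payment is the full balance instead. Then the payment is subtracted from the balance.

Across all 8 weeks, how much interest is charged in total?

$8,113.12

Week 1: opening $36,219.11; interest $1,014.14 → $37,233.25; payment $2,753.65; balance $34,479.60
Week 2: opening $34,479.60; interest $1,014.14 → $35,493.74; payment $3,695.90; balance $31,797.84
Week 3: opening $31,797.84; interest $1,014.14 → $32,811.98; payment $4,638.15; balance $28,173.83
Week 4: opening $28,173.83; interest $1,014.14 → $29,187.97; payment $5,580.40; balance $23,607.57
Week 5: opening $23,607.57; interest $1,014.14 → $24,621.71; payment $6,522.65; balance $18,099.06
Week 6: opening $18,099.06; interest $1,014.14 → $19,113.20; payment $7,464.90; balance $11,648.30
Week 7: opening $11,648.30; interest $1,014.14 → $12,662.44; payment $8,407.15; balance $4,255.29
Week 8: opening $4,255.29; interest $1,014.14 → $5,269.43; payment $5,269.43; balance $0.00
Total interest: $1,014.14 + $1,014.14 + $1,014.14 + $1,014.14 + $1,014.14 + $1,014.14 + $1,014.14 + $1,014.14 = $8,113.12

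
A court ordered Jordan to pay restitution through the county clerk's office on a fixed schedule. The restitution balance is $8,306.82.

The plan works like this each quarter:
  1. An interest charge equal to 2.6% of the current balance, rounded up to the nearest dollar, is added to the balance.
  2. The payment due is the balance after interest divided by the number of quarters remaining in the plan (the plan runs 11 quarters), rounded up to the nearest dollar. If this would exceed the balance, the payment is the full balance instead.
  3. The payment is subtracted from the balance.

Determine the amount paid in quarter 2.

$795.00

Quarter 1: opening $8,306.82; interest $216.00 → $8,522.82; payment $775.00; balance $7,747.82
Quarter 2: opening $7,747.82; interest $202.00 → $7,949.82; payment $795.00; balance $7,154.82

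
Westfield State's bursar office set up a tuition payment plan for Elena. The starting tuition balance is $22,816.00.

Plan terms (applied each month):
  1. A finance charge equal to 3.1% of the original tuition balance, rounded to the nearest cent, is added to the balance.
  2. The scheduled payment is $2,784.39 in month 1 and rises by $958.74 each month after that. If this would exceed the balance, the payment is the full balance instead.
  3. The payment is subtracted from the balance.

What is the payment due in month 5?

Month 1: $22,816.00 +$707.30 interest = $23,523.30; pay $2,784.39 → $20,738.91
Month 2: $20,738.91 +$707.30 interest = $21,446.21; pay $3,743.13 → $17,703.08
Month 3: $17,703.08 +$707.30 interest = $18,410.38; pay $4,701.87 → $13,708.51
Month 4: $13,708.51 +$707.30 interest = $14,415.81; pay $5,660.61 → $8,755.20
Month 5: $8,755.20 +$707.30 interest = $9,462.50; pay $6,619.35 → $2,843.15

$6,619.35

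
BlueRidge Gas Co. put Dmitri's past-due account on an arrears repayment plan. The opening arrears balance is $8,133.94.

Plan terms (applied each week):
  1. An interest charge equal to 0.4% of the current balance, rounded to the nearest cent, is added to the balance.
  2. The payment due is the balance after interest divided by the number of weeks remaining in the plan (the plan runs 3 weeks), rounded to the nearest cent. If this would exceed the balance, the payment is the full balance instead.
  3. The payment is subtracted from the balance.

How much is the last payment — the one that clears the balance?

Week 1: opening $8,133.94; interest $32.54 → $8,166.48; payment $2,722.16; balance $5,444.32
Week 2: opening $5,444.32; interest $21.78 → $5,466.10; payment $2,733.05; balance $2,733.05
Week 3: opening $2,733.05; interest $10.93 → $2,743.98; payment $2,743.98; balance $0.00

$2,743.98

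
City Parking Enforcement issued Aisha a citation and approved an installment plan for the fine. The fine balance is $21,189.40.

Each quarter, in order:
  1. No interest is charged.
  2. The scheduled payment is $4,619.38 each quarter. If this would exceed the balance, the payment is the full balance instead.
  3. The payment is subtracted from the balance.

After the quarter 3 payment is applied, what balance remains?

$7,331.26

Quarter 1: $21,189.40 − $4,619.38 → $16,570.02
Quarter 2: $16,570.02 − $4,619.38 → $11,950.64
Quarter 3: $11,950.64 − $4,619.38 → $7,331.26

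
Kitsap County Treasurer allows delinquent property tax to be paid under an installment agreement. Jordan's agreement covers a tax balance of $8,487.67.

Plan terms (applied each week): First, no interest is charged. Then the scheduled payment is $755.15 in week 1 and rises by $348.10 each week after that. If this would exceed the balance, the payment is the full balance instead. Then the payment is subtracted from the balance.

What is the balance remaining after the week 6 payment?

Week 1: opening $8,487.67; payment $755.15; balance $7,732.52
Week 2: opening $7,732.52; payment $1,103.25; balance $6,629.27
Week 3: opening $6,629.27; payment $1,451.35; balance $5,177.92
Week 4: opening $5,177.92; payment $1,799.45; balance $3,378.47
Week 5: opening $3,378.47; payment $2,147.55; balance $1,230.92
Week 6: opening $1,230.92; payment $1,230.92; balance $0.00

$0.00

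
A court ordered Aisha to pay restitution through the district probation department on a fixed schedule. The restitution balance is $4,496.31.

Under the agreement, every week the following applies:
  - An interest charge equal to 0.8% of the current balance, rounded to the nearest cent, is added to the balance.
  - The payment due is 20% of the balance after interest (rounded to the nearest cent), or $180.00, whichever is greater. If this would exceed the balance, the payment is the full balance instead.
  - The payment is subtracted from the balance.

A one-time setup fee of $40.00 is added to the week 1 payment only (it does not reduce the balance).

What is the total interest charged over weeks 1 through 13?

$170.73

# | Opening | Interest | Payment | Fee | End bal
1 | $4,496.31 | $35.97 | $906.46 | $40.00 | $3,625.82
2 | $3,625.82 | $29.01 | $730.97 | — | $2,923.86
3 | $2,923.86 | $23.39 | $589.45 | — | $2,357.80
4 | $2,357.80 | $18.86 | $475.33 | — | $1,901.33
5 | $1,901.33 | $15.21 | $383.31 | — | $1,533.23
6 | $1,533.23 | $12.27 | $309.10 | — | $1,236.40
7 | $1,236.40 | $9.89 | $249.26 | — | $997.03
8 | $997.03 | $7.98 | $201.00 | — | $804.01
9 | $804.01 | $6.43 | $180.00 | — | $630.44
10 | $630.44 | $5.04 | $180.00 | — | $455.48
11 | $455.48 | $3.64 | $180.00 | — | $279.12
12 | $279.12 | $2.23 | $180.00 | — | $101.35
13 | $101.35 | $0.81 | $102.16 | — | $0.00
Total interest: $35.97 + $29.01 + $23.39 + $18.86 + $15.21 + $12.27 + $9.89 + $7.98 + $6.43 + $5.04 + $3.64 + $2.23 + $0.81 = $170.73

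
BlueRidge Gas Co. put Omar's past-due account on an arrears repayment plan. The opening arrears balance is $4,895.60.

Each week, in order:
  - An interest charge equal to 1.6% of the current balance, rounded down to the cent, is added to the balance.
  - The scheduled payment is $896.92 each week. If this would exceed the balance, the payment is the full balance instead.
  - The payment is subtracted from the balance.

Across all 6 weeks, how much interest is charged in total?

$269.24

Week 1: $4,895.60 +$78.32 interest = $4,973.92; pay $896.92 → $4,077.00
Week 2: $4,077.00 +$65.23 interest = $4,142.23; pay $896.92 → $3,245.31
Week 3: $3,245.31 +$51.92 interest = $3,297.23; pay $896.92 → $2,400.31
Week 4: $2,400.31 +$38.40 interest = $2,438.71; pay $896.92 → $1,541.79
Week 5: $1,541.79 +$24.66 interest = $1,566.45; pay $896.92 → $669.53
Week 6: $669.53 +$10.71 interest = $680.24; pay $680.24 → $0.00
Total interest: $78.32 + $65.23 + $51.92 + $38.40 + $24.66 + $10.71 = $269.24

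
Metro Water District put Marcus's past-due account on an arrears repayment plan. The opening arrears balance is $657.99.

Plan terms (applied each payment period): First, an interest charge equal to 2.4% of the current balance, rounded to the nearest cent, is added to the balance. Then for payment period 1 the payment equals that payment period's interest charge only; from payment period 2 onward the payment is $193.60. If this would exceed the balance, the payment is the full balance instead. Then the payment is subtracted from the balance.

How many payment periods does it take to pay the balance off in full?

Payment period 1: opening $657.99; interest $15.79 → $673.78; payment $15.79; balance $657.99
Payment period 2: opening $657.99; interest $15.79 → $673.78; payment $193.60; balance $480.18
Payment period 3: opening $480.18; interest $11.52 → $491.70; payment $193.60; balance $298.10
Payment period 4: opening $298.10; interest $7.15 → $305.25; payment $193.60; balance $111.65
Payment period 5: opening $111.65; interest $2.68 → $114.33; payment $114.33; balance $0.00
Balance reaches $0.00 in payment period 5.

5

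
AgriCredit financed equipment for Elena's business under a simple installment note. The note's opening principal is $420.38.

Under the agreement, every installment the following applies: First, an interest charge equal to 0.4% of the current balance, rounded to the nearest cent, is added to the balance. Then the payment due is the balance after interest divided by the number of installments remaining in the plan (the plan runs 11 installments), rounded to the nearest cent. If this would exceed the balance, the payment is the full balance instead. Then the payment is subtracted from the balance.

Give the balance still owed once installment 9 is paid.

$79.23

# | Opening | Interest | Payment | End bal
1 | $420.38 | $1.68 | $38.37 | $383.69
2 | $383.69 | $1.53 | $38.52 | $346.70
3 | $346.70 | $1.39 | $38.68 | $309.41
4 | $309.41 | $1.24 | $38.83 | $271.82
5 | $271.82 | $1.09 | $38.99 | $233.92
6 | $233.92 | $0.94 | $39.14 | $195.72
7 | $195.72 | $0.78 | $39.30 | $157.20
8 | $157.20 | $0.63 | $39.46 | $118.37
9 | $118.37 | $0.47 | $39.61 | $79.23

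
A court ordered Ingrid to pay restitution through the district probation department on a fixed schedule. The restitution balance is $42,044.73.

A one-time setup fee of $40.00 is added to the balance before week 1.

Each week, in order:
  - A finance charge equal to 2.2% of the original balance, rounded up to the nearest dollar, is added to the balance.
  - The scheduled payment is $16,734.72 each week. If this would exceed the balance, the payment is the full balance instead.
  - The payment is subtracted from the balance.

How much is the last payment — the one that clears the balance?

$11,390.29

Week 1: $42,084.73 +$925.00 interest = $43,009.73; pay $16,734.72 → $26,275.01
Week 2: $26,275.01 +$925.00 interest = $27,200.01; pay $16,734.72 → $10,465.29
Week 3: $10,465.29 +$925.00 interest = $11,390.29; pay $11,390.29 → $0.00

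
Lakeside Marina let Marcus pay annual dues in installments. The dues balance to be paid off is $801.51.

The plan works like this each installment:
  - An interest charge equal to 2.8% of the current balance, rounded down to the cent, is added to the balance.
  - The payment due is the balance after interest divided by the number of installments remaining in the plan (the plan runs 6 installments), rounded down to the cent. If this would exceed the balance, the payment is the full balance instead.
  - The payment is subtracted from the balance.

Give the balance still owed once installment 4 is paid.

Installment 1: $801.51 +$22.44 interest = $823.95; pay $137.32 → $686.63
Installment 2: $686.63 +$19.22 interest = $705.85; pay $141.17 → $564.68
Installment 3: $564.68 +$15.81 interest = $580.49; pay $145.12 → $435.37
Installment 4: $435.37 +$12.19 interest = $447.56; pay $149.18 → $298.38

$298.38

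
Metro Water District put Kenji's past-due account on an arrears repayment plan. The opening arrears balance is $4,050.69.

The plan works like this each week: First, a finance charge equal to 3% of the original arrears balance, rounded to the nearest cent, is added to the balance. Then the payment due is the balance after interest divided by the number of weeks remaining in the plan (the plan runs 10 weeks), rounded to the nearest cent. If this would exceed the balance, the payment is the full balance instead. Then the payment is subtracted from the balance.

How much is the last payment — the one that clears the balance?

Week 1: $4,050.69 +$121.52 interest = $4,172.21; pay $417.22 → $3,754.99
Week 2: $3,754.99 +$121.52 interest = $3,876.51; pay $430.72 → $3,445.79
Week 3: $3,445.79 +$121.52 interest = $3,567.31; pay $445.91 → $3,121.40
Week 4: $3,121.40 +$121.52 interest = $3,242.92; pay $463.27 → $2,779.65
Week 5: $2,779.65 +$121.52 interest = $2,901.17; pay $483.53 → $2,417.64
Week 6: $2,417.64 +$121.52 interest = $2,539.16; pay $507.83 → $2,031.33
Week 7: $2,031.33 +$121.52 interest = $2,152.85; pay $538.21 → $1,614.64
Week 8: $1,614.64 +$121.52 interest = $1,736.16; pay $578.72 → $1,157.44
Week 9: $1,157.44 +$121.52 interest = $1,278.96; pay $639.48 → $639.48
Week 10: $639.48 +$121.52 interest = $761.00; pay $761.00 → $0.00

$761.00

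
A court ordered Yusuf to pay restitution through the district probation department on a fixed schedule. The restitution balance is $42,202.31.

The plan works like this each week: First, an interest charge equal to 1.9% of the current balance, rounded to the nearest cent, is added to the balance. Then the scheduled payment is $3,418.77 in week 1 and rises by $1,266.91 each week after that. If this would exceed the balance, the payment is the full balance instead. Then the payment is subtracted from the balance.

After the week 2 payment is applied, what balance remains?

$35,651.82

Week 1: $42,202.31 +$801.84 interest = $43,004.15; pay $3,418.77 → $39,585.38
Week 2: $39,585.38 +$752.12 interest = $40,337.50; pay $4,685.68 → $35,651.82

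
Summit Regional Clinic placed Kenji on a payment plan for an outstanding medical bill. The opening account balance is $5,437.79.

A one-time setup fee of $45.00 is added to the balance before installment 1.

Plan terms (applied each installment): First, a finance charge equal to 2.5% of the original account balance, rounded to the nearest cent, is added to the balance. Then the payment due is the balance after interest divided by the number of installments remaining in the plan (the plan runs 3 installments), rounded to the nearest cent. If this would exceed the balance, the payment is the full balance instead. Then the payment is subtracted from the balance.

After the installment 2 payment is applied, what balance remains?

$1,940.88

Installment 1: opening $5,482.79; interest $135.94 → $5,618.73; payment $1,872.91; balance $3,745.82
Installment 2: opening $3,745.82; interest $135.94 → $3,881.76; payment $1,940.88; balance $1,940.88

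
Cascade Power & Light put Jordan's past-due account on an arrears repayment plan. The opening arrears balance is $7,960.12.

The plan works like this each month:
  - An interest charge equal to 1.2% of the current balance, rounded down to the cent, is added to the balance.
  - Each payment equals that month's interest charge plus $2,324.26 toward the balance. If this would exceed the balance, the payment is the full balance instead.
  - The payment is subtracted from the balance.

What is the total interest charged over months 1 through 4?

$214.72

# | Opening | Interest | Payment | End bal
1 | $7,960.12 | $95.52 | $2,419.78 | $5,635.86
2 | $5,635.86 | $67.63 | $2,391.89 | $3,311.60
3 | $3,311.60 | $39.73 | $2,363.99 | $987.34
4 | $987.34 | $11.84 | $999.18 | $0.00
Total interest: $95.52 + $67.63 + $39.73 + $11.84 = $214.72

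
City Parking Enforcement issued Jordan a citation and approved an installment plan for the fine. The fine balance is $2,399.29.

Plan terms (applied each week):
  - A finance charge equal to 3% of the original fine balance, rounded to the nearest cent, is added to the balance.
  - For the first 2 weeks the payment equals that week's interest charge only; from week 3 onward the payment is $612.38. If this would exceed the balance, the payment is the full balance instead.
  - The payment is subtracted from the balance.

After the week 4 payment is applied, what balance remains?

Week 1: opening $2,399.29; interest $71.98 → $2,471.27; payment $71.98; balance $2,399.29
Week 2: opening $2,399.29; interest $71.98 → $2,471.27; payment $71.98; balance $2,399.29
Week 3: opening $2,399.29; interest $71.98 → $2,471.27; payment $612.38; balance $1,858.89
Week 4: opening $1,858.89; interest $71.98 → $1,930.87; payment $612.38; balance $1,318.49

$1,318.49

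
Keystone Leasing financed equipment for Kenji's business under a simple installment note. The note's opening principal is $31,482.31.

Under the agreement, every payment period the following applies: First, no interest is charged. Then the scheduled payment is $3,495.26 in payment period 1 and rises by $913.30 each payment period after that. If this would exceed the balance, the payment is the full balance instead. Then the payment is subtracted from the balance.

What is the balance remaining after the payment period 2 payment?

$23,578.49

Payment period 1: opening $31,482.31; payment $3,495.26; balance $27,987.05
Payment period 2: opening $27,987.05; payment $4,408.56; balance $23,578.49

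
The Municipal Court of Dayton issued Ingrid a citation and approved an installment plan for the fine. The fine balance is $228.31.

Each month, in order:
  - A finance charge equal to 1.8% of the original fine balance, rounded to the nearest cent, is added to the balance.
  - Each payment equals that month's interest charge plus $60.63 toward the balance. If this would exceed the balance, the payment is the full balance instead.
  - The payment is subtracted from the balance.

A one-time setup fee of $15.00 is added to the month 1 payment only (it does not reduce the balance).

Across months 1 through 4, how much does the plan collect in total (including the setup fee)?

$259.75

# | Opening | Interest | Payment | Fee | End bal
1 | $228.31 | $4.11 | $64.74 | $15.00 | $167.68
2 | $167.68 | $4.11 | $64.74 | — | $107.05
3 | $107.05 | $4.11 | $64.74 | — | $46.42
4 | $46.42 | $4.11 | $50.53 | — | $0.00
Total paid: $259.75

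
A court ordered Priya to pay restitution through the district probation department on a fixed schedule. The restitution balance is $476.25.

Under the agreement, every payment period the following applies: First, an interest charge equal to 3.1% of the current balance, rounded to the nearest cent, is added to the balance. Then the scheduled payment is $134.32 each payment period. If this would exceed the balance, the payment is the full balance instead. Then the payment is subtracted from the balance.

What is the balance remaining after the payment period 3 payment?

# | Opening | Interest | Payment | End bal
1 | $476.25 | $14.76 | $134.32 | $356.69
2 | $356.69 | $11.06 | $134.32 | $233.43
3 | $233.43 | $7.24 | $134.32 | $106.35

$106.35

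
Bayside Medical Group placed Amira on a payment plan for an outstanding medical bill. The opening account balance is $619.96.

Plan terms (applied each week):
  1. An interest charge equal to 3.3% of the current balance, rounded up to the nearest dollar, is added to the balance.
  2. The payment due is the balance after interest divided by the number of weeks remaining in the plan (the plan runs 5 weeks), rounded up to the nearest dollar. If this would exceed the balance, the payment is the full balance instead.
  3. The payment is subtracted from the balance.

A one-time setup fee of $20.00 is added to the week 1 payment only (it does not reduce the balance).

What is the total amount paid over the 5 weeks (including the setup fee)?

$706.96

Week 1: $619.96 +$21.00 interest = $640.96; pay $129.00 (+ $20.00 fee) → $511.96
Week 2: $511.96 +$17.00 interest = $528.96; pay $133.00 → $395.96
Week 3: $395.96 +$14.00 interest = $409.96; pay $137.00 → $272.96
Week 4: $272.96 +$10.00 interest = $282.96; pay $142.00 → $140.96
Week 5: $140.96 +$5.00 interest = $145.96; pay $145.96 → $0.00
Total paid: $706.96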